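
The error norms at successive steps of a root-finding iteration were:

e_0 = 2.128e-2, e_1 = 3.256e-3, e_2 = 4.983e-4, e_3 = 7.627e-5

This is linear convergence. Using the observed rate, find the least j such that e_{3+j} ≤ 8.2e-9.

Rate ρ ≈ e_3/e_2 = 7.627e-5/4.983e-4 = 0.1531.
After j more steps, e_{3+j} ≈ 7.627e-5·ρ^j; need ρ^j ≤ 8.2e-9/7.627e-5 = 0.000107513.
j ≥ ln(0.000107513)/ln(0.1531) = -9.1379/-1.87666 = 4.869.
So 5 more iterations are needed.

5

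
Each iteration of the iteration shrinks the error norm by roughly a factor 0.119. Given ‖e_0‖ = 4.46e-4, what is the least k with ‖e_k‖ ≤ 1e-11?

9

After k steps, ‖e_k‖ ≈ 4.46e-4·0.119^k.
Need 0.119^k ≤ 1e-11/4.46e-4 = 2.24215e-08.
k ≥ ln(2.24215e-08)/ln(0.119) = -17.6132/-2.12863 = 8.274.
Smallest integer k = 9.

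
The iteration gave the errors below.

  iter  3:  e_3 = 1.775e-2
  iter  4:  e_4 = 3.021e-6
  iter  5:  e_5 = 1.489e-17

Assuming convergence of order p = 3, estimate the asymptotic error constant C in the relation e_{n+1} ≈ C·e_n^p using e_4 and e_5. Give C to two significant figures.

0.54

C ≈ e_5 / e_4^3
  = 1.489e-17 / (3.021e-6)^3
  = 1.489e-17 / 2.7571e-17 ≈ 0.54006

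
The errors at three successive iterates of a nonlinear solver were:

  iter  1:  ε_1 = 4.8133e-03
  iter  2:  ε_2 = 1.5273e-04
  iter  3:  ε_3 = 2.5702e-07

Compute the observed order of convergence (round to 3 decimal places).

p ≈ ln(ε_3/ε_2) / ln(ε_2/ε_1)
  = ln(2.5702e-07/1.5273e-04) / ln(1.5273e-04/4.8133e-03)
  = ln(0.00168284) / ln(0.0317308)
  = -6.387272 / -3.450467 ≈ 1.851133

1.851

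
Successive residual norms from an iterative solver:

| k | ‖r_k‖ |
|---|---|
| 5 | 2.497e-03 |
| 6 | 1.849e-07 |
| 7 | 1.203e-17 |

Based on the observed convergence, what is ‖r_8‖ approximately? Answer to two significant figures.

First estimate the order: p ≈ ln(‖r_7‖/‖r_6‖) / ln(‖r_6‖/‖r_5‖) = ln(1.203e-17/1.849e-07)/ln(1.849e-07/2.497e-03) = ln(6.50622e-11)/ln(7.40489e-05) ≈ 2.4662.
Then ‖r_8‖ ≈ ‖r_7‖·(‖r_7‖/‖r_6‖)^p = 1.203e-17·(6.50622e-11)^2.4662 = 1.203e-17·7.54452e-26 ≈ 9.076e-43.

9.1e-43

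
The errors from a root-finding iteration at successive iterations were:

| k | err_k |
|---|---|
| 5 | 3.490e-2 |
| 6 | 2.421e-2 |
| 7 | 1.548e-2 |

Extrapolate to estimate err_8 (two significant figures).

9.0e-3

First estimate the order: p ≈ ln(err_7/err_6) / ln(err_6/err_5) = ln(1.548e-2/2.421e-2)/ln(2.421e-2/3.490e-2) = ln(0.639405)/ln(0.693696) ≈ 1.2228.
Then err_8 ≈ err_7·(err_7/err_6)^p = 1.548e-2·(0.639405)^1.2228 = 1.548e-2·0.578766 ≈ 0.008959.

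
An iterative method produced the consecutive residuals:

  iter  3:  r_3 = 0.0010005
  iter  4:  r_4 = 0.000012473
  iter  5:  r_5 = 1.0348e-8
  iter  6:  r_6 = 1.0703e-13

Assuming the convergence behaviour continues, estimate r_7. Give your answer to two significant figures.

9.2e-22

First estimate the order: p ≈ ln(r_6/r_5) / ln(r_5/r_4) = ln(1.0703e-13/1.0348e-8)/ln(1.0348e-8/0.000012473) = ln(1.03431e-05)/ln(0.000829632) ≈ 1.6180.
Then r_7 ≈ r_6·(r_6/r_5)^p = 1.0703e-13·(1.03431e-05)^1.6180 = 1.0703e-13·8.5843e-09 ≈ 9.188e-22.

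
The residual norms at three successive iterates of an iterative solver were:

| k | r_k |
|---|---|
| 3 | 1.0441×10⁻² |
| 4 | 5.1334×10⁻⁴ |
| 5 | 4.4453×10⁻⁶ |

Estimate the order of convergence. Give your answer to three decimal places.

p ≈ ln(r_5/r_4) / ln(r_4/r_3)
  = ln(4.4453×10⁻⁶/5.1334×10⁻⁴) / ln(5.1334×10⁻⁴/1.0441×10⁻²)
  = ln(0.00865956) / ln(0.0491658)
  = -4.749091 / -3.012557 ≈ 1.576432

1.576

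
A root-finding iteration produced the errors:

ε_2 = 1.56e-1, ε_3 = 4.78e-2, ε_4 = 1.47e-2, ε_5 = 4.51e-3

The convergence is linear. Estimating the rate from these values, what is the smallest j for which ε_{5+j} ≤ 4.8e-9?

Rate ρ ≈ ε_5/ε_4 = 4.51e-3/1.47e-2 = 0.3068.
After j more steps, ε_{5+j} ≈ 4.51e-3·ρ^j; need ρ^j ≤ 4.8e-9/4.51e-3 = 1.0643e-06.
j ≥ ln(1.0643e-06)/ln(0.3068) = -13.7532/-1.18156 = 11.640.
So 12 more iterations are needed.

12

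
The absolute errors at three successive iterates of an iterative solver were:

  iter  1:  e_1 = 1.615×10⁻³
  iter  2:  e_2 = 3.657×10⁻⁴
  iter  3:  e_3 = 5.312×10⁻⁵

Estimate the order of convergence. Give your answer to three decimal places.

p ≈ ln(e_3/e_2) / ln(e_2/e_1)
  = ln(5.312×10⁻⁵/3.657×10⁻⁴) / ln(3.657×10⁻⁴/1.615×10⁻³)
  = ln(0.145256) / ln(0.22644)
  = -1.929258 / -1.485275 ≈ 1.298923

1.299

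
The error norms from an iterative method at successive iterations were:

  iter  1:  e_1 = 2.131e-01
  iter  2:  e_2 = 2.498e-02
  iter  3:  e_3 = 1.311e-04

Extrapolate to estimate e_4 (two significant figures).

3.4e-10

First estimate the order: p ≈ ln(e_3/e_2) / ln(e_2/e_1) = ln(1.311e-04/2.498e-02)/ln(2.498e-02/2.131e-01) = ln(0.0052482)/ln(0.117222) ≈ 2.4490.
Then e_4 ≈ e_3·(e_3/e_2)^p = 1.311e-04·(0.0052482)^2.4490 = 1.311e-04·2.60799e-06 ≈ 3.419e-10.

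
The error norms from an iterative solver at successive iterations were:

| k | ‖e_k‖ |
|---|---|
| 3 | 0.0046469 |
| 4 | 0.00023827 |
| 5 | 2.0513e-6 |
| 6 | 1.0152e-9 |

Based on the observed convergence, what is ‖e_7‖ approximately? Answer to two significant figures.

First estimate the order: p ≈ ln(‖e_6‖/‖e_5‖) / ln(‖e_5‖/‖e_4‖) = ln(1.0152e-9/2.0513e-6)/ln(2.0513e-6/0.00023827) = ln(0.000494906)/ln(0.00860914) ≈ 1.6007.
Then ‖e_7‖ ≈ ‖e_6‖·(‖e_6‖/‖e_5‖)^p = 1.0152e-9·(0.000494906)^1.6007 = 1.0152e-9·5.11591e-06 ≈ 5.194e-15.

5.2e-15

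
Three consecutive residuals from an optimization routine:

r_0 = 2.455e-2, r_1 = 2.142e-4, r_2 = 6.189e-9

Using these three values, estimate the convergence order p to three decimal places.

p ≈ ln(r_2/r_1) / ln(r_1/r_0)
  = ln(6.189e-9/2.142e-4) / ln(2.142e-4/2.455e-2)
  = ln(2.88936e-05) / ln(0.00872505)
  = -10.451890 / -4.741557 ≈ 2.204316

2.204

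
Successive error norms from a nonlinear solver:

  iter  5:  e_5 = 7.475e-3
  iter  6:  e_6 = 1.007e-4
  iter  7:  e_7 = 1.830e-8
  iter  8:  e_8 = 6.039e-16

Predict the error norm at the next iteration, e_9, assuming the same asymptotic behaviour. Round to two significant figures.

6.6e-31

First estimate the order: p ≈ ln(e_8/e_7) / ln(e_7/e_6) = ln(6.039e-16/1.830e-8)/ln(1.830e-8/1.007e-4) = ln(3.3e-08)/ln(0.000181728) ≈ 2.0001.
Then e_9 ≈ e_8·(e_8/e_7)^p = 6.039e-16·(3.3e-08)^2.0001 = 6.039e-16·1.08713e-15 ≈ 6.565e-31.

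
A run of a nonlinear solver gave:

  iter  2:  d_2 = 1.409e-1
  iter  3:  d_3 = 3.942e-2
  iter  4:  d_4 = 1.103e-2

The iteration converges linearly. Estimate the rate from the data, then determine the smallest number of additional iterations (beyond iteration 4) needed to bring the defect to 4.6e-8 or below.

Rate ρ ≈ d_4/d_3 = 1.103e-2/3.942e-2 = 0.2798.
After j more steps, d_{4+j} ≈ 1.103e-2·ρ^j; need ρ^j ≤ 4.6e-8/1.103e-2 = 4.17044e-06.
j ≥ ln(4.17044e-06)/ln(0.2798) = -12.3875/-1.27368 = 9.726.
So 10 more iterations are needed.

10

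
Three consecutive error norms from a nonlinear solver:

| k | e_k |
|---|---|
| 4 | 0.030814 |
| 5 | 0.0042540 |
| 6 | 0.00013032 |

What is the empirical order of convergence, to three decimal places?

1.760

p ≈ ln(e_6/e_5) / ln(e_5/e_4)
  = ln(0.00013032/0.0042540) / ln(0.0042540/0.030814)
  = ln(0.0306347) / ln(0.138054)
  = -3.485622 / -1.980110 ≈ 1.760317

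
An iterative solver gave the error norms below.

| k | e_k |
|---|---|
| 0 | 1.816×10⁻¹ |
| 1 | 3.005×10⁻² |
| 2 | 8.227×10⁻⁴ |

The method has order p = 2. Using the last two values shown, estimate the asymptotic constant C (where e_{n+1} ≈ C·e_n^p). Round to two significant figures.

C ≈ e_2 / e_1^2
  = 8.227×10⁻⁴ / (3.005×10⁻²)^2
  = 8.227×10⁻⁴ / 0.000903003 ≈ 0.91107

0.91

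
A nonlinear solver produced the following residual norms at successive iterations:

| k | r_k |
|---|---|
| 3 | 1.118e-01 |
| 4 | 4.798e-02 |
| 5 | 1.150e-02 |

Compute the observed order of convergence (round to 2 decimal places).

p ≈ ln(r_5/r_4) / ln(r_4/r_3)
  = ln(1.150e-02/4.798e-02) / ln(4.798e-02/1.118e-01)
  = ln(0.239683) / ln(0.429159)
  = -1.42844 / -0.84593 ≈ 1.68860

1.69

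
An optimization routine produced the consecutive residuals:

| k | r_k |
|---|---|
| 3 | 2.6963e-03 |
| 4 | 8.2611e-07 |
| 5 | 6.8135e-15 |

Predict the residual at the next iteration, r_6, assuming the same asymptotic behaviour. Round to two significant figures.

1.7e-33

First estimate the order: p ≈ ln(r_5/r_4) / ln(r_4/r_3) = ln(6.8135e-15/8.2611e-07)/ln(8.2611e-07/2.6963e-03) = ln(8.24769e-09)/ln(0.000306387) ≈ 2.3006.
Then r_6 ≈ r_5·(r_5/r_4)^p = 6.8135e-15·(8.24769e-09)^2.3006 = 6.8135e-15·2.52763e-19 ≈ 1.722e-33.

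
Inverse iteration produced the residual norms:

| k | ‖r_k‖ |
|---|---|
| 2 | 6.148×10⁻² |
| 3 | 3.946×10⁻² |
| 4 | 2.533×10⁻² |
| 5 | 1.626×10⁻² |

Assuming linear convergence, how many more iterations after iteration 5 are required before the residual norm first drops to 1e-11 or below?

48

Rate ρ ≈ ‖r_5‖/‖r_4‖ = 1.626×10⁻²/2.533×10⁻² = 0.6419.
After j more steps, ‖r_{5+j}‖ ≈ 1.626×10⁻²·ρ^j; need ρ^j ≤ 1e-11/1.626×10⁻² = 6.15006e-10.
j ≥ ln(6.15006e-10)/ln(0.6419) = -21.2094/-0.44332 = 47.842.
So 48 more iterations are needed.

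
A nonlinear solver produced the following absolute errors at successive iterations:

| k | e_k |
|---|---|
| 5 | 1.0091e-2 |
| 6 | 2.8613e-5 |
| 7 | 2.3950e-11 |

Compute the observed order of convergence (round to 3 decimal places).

p ≈ ln(e_7/e_6) / ln(e_6/e_5)
  = ln(2.3950e-11/2.8613e-5) / ln(2.8613e-5/1.0091e-2)
  = ln(8.37032e-07) / ln(0.0028355)
  = -13.993404 / -5.865537 ≈ 2.385699

2.386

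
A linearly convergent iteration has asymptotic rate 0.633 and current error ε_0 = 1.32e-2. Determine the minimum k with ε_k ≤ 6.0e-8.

27

After k steps, ε_k ≈ 1.32e-2·0.633^k.
Need 0.633^k ≤ 6.0e-8/1.32e-2 = 4.54545e-06.
k ≥ ln(4.54545e-06)/ln(0.633) = -12.3014/-0.45728 = 26.901.
Smallest integer k = 27.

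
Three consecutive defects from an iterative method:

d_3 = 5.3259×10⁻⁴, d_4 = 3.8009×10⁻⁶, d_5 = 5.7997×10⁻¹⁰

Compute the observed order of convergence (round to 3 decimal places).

p ≈ ln(d_5/d_4) / ln(d_4/d_3)
  = ln(5.7997×10⁻¹⁰/3.8009×10⁻⁶) / ln(3.8009×10⁻⁶/5.3259×10⁻⁴)
  = ln(0.000152588) / ln(0.00713663)
  = -8.787769 / -4.942515 ≈ 1.777995

1.778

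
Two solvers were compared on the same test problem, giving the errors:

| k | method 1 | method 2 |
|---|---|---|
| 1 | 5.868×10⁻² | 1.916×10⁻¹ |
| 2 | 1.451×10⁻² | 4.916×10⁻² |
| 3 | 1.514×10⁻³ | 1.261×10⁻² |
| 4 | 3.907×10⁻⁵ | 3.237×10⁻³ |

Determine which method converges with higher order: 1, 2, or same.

1

Method 1: p ≈ ln(3.907×10⁻⁵/1.514×10⁻³)/ln(1.514×10⁻³/1.451×10⁻²) ≈ 1.62.
Method 2: p ≈ ln(3.237×10⁻³/1.261×10⁻²)/ln(1.261×10⁻²/4.916×10⁻²) ≈ 1.00.
Method 1 has the higher order (≈1.6 vs ≈1.0).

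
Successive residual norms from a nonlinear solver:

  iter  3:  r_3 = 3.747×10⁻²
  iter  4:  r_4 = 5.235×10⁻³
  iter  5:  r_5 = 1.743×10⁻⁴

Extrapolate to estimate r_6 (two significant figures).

First estimate the order: p ≈ ln(r_5/r_4) / ln(r_4/r_3) = ln(1.743×10⁻⁴/5.235×10⁻³)/ln(5.235×10⁻³/3.747×10⁻²) = ln(0.0332951)/ln(0.139712) ≈ 1.7287.
Then r_6 ≈ r_5·(r_5/r_4)^p = 1.743×10⁻⁴·(0.0332951)^1.7287 = 1.743×10⁻⁴·0.00279022 ≈ 4.863e-07.

4.9e-7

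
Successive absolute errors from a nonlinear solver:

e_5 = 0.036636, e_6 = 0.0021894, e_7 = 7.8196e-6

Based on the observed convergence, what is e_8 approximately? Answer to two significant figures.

1.0e-10

First estimate the order: p ≈ ln(e_7/e_6) / ln(e_6/e_5) = ln(7.8196e-6/0.0021894)/ln(0.0021894/0.036636) = ln(0.00357157)/ln(0.0597609) ≈ 2.0000.
Then e_8 ≈ e_7·(e_7/e_6)^p = 7.8196e-6·(0.00357157)^2.0000 = 7.8196e-6·1.27561e-05 ≈ 9.975e-11.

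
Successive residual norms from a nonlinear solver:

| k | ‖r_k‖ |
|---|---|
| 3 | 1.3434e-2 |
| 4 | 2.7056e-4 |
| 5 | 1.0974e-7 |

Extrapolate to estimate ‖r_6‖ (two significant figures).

1.8e-14

First estimate the order: p ≈ ln(‖r_5‖/‖r_4‖) / ln(‖r_4‖/‖r_3‖) = ln(1.0974e-7/2.7056e-4)/ln(2.7056e-4/1.3434e-2) = ln(0.000405603)/ln(0.0201399) ≈ 2.0000.
Then ‖r_6‖ ≈ ‖r_5‖·(‖r_5‖/‖r_4‖)^p = 1.0974e-7·(0.000405603)^2.0000 = 1.0974e-7·1.64514e-07 ≈ 1.805e-14.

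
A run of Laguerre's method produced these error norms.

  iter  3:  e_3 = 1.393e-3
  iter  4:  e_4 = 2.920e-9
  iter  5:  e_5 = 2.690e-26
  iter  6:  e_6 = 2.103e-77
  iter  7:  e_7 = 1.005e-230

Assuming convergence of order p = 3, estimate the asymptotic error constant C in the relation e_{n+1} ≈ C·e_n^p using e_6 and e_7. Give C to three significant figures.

1.08

C ≈ e_7 / e_6^3
  = 1.005e-230 / (2.103e-77)^3
  = 1.005e-230 / 9.30075e-231 ≈ 1.0806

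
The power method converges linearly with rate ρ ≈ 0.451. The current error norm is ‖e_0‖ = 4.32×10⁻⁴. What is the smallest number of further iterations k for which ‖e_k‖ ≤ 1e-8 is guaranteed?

After k steps, ‖e_k‖ ≈ 4.32×10⁻⁴·0.451^k.
Need 0.451^k ≤ 1e-8/4.32×10⁻⁴ = 2.31481e-05.
k ≥ ln(2.31481e-05)/ln(0.451) = -10.6736/-0.79629 = 13.404.
Smallest integer k = 14.

14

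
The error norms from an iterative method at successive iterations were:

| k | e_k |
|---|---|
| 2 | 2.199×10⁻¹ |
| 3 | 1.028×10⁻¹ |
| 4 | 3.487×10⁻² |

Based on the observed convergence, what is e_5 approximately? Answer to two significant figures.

7.5e-3

First estimate the order: p ≈ ln(e_4/e_3) / ln(e_3/e_2) = ln(3.487×10⁻²/1.028×10⁻¹)/ln(1.028×10⁻¹/2.199×10⁻¹) = ln(0.339202)/ln(0.467485) ≈ 1.4219.
Then e_5 ≈ e_4·(e_4/e_3)^p = 3.487×10⁻²·(0.339202)^1.4219 = 3.487×10⁻²·0.214961 ≈ 0.007496.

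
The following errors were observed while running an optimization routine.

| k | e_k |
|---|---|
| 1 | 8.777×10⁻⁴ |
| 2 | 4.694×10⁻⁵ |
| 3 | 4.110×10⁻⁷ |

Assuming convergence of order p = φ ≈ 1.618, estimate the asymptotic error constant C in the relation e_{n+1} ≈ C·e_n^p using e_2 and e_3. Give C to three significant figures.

4.14

C ≈ e_3 / e_2^1.618
  = 4.110×10⁻⁷ / (4.694×10⁻⁵)^1.618
  = 4.110×10⁻⁷ / 9.92103e-08 ≈ 4.1427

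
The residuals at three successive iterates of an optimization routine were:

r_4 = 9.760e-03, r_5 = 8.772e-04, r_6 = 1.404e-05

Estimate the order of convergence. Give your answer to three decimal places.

1.716

p ≈ ln(r_6/r_5) / ln(r_5/r_4)
  = ln(1.404e-05/8.772e-04) / ln(8.772e-04/9.760e-03)
  = ln(0.0160055) / ln(0.089877)
  = -4.134823 / -2.409313 ≈ 1.716183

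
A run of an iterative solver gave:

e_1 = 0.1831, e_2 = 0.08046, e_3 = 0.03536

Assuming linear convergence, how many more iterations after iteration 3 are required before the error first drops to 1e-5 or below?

10

Rate ρ ≈ e_3/e_2 = 0.03536/0.08046 = 0.4395.
After j more steps, e_{3+j} ≈ 0.03536·ρ^j; need ρ^j ≤ 1e-5/0.03536 = 0.000282805.
j ≥ ln(0.000282805)/ln(0.4395) = -8.1708/-0.82212 = 9.939.
So 10 more iterations are needed.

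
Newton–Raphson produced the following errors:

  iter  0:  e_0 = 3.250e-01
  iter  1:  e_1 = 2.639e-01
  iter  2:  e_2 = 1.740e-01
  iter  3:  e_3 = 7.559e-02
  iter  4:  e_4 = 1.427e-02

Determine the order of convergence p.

2

Consecutive ratios: e_4/e_3 = 1.427e-02/7.559e-02 = 0.188782, e_3/e_2 = 7.559e-02/1.740e-01 = 0.434425.
p ≈ ln(0.188782)/ln(0.434425) = -1.6672/-0.8337 ≈ 2.00.
So the convergence is quadratic (order 2).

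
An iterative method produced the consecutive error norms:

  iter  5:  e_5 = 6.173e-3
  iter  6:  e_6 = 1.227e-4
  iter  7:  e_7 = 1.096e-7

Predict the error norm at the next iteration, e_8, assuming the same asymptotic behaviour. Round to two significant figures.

3.8e-13

First estimate the order: p ≈ ln(e_7/e_6) / ln(e_6/e_5) = ln(1.096e-7/1.227e-4)/ln(1.227e-4/6.173e-3) = ln(0.000893236)/ln(0.0198769) ≈ 1.7918.
Then e_8 ≈ e_7·(e_7/e_6)^p = 1.096e-7·(0.000893236)^1.7918 = 1.096e-7·3.44145e-06 ≈ 3.772e-13.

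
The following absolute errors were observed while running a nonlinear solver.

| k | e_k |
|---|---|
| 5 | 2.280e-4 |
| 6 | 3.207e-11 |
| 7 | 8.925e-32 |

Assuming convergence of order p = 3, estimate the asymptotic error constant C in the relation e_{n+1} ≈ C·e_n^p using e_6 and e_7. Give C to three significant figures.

2.71

C ≈ e_7 / e_6^3
  = 8.925e-32 / (3.207e-11)^3
  = 8.925e-32 / 3.29835e-32 ≈ 2.7059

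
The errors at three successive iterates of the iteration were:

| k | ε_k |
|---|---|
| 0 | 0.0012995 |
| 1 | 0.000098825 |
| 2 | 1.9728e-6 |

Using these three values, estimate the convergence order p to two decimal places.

p ≈ ln(ε_2/ε_1) / ln(ε_1/ε_0)
  = ln(1.9728e-6/0.000098825) / ln(0.000098825/0.0012995)
  = ln(0.0199626) / ln(0.0760485)
  = -3.91389 / -2.57638 ≈ 1.51914

1.52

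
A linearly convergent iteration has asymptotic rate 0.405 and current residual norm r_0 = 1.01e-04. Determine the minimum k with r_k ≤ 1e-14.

26

After k steps, r_k ≈ 1.01e-04·0.405^k.
Need 0.405^k ≤ 1e-14/1.01e-04 = 9.90099e-11.
k ≥ ln(9.90099e-11)/ln(0.405) = -23.0358/-0.90387 = 25.486.
Smallest integer k = 26.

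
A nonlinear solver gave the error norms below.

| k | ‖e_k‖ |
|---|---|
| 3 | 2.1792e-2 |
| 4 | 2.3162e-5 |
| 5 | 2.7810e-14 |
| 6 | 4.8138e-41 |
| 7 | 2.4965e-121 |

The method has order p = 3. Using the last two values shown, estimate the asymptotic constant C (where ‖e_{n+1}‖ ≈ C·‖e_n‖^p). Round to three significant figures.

2.24

C ≈ ‖e_7‖ / ‖e_6‖^3
  = 2.4965e-121 / (4.8138e-41)^3
  = 2.4965e-121 / 1.11549e-121 ≈ 2.238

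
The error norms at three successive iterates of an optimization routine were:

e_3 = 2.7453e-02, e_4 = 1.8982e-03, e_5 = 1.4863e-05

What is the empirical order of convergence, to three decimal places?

1.815

p ≈ ln(e_5/e_4) / ln(e_4/e_3)
  = ln(1.4863e-05/1.8982e-03) / ln(1.8982e-03/2.7453e-02)
  = ln(0.00783005) / ln(0.0691436)
  = -4.849786 / -2.671570 ≈ 1.815332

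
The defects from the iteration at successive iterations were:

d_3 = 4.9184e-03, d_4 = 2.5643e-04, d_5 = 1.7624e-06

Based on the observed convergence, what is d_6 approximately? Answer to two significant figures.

4.0e-10

First estimate the order: p ≈ ln(d_5/d_4) / ln(d_4/d_3) = ln(1.7624e-06/2.5643e-04)/ln(2.5643e-04/4.9184e-03) = ln(0.00687283)/ln(0.0521369) ≈ 1.6860.
Then d_6 ≈ d_5·(d_5/d_4)^p = 1.7624e-06·(0.00687283)^1.6860 = 1.7624e-06·0.000225637 ≈ 3.977e-10.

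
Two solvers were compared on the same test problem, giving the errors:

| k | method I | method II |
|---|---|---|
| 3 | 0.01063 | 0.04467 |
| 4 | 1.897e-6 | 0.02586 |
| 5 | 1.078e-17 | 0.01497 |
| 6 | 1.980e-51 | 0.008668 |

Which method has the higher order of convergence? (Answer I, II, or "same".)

Method I: p ≈ ln(1.980e-51/1.078e-17)/ln(1.078e-17/1.897e-6) ≈ 3.00.
Method II: p ≈ ln(0.008668/0.01497)/ln(0.01497/0.02586) ≈ 1.00.
Method I has the higher order (≈3.0 vs ≈1.0).

I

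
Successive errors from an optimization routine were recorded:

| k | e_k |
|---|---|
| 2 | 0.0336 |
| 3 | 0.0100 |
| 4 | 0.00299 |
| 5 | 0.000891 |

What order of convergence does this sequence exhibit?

1

Consecutive ratios: e_5/e_4 = 0.000891/0.00299 = 0.297993, e_4/e_3 = 0.00299/0.0100 = 0.299.
p ≈ ln(0.297993)/ln(0.299) = -1.2107/-1.2073 ≈ 1.00.
So the convergence is linear (order 1).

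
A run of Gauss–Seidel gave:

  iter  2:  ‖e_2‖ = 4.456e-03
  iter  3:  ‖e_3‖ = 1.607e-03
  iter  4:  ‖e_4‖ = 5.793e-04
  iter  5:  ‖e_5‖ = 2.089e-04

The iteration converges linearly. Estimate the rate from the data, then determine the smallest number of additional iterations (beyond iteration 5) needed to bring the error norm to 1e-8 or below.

10

Rate ρ ≈ ‖e_5‖/‖e_4‖ = 2.089e-04/5.793e-04 = 0.3606.
After j more steps, ‖e_{5+j}‖ ≈ 2.089e-04·ρ^j; need ρ^j ≤ 1e-8/2.089e-04 = 4.78698e-05.
j ≥ ln(4.78698e-05)/ln(0.3606) = -9.9470/-1.01999 = 9.752.
So 10 more iterations are needed.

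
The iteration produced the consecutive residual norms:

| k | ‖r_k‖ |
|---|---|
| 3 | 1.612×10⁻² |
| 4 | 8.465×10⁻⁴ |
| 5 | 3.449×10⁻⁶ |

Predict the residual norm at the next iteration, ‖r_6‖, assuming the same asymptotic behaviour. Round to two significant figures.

First estimate the order: p ≈ ln(‖r_5‖/‖r_4‖) / ln(‖r_4‖/‖r_3‖) = ln(3.449×10⁻⁶/8.465×10⁻⁴)/ln(8.465×10⁻⁴/1.612×10⁻²) = ln(0.00407442)/ln(0.0525124) ≈ 1.8675.
Then ‖r_6‖ ≈ ‖r_5‖·(‖r_5‖/‖r_4‖)^p = 3.449×10⁻⁶·(0.00407442)^1.8675 = 3.449×10⁻⁶·3.4419e-05 ≈ 1.187e-10.

1.2e-10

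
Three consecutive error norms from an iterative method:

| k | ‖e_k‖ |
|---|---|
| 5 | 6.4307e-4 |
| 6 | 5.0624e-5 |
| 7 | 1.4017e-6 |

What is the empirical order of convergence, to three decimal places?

p ≈ ln(‖e_7‖/‖e_6‖) / ln(‖e_6‖/‖e_5‖)
  = ln(1.4017e-6/5.0624e-5) / ln(5.0624e-5/6.4307e-4)
  = ln(0.0276884) / ln(0.0787224)
  = -3.586742 / -2.541828 ≈ 1.411088

1.411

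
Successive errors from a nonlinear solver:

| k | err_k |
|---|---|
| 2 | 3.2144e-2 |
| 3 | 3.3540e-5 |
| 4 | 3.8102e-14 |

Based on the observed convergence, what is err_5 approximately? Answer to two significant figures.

5.6e-41

First estimate the order: p ≈ ln(err_4/err_3) / ln(err_3/err_2) = ln(3.8102e-14/3.3540e-5)/ln(3.3540e-5/3.2144e-2) = ln(1.13602e-09)/ln(0.00104343) ≈ 3.0000.
Then err_5 ≈ err_4·(err_4/err_3)^p = 3.8102e-14·(1.13602e-09)^3.0000 = 3.8102e-14·1.46608e-27 ≈ 5.586e-41.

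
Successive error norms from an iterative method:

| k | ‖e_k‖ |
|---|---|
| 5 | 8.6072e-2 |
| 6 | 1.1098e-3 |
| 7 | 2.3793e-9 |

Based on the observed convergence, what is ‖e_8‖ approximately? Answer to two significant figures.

2.3e-26

First estimate the order: p ≈ ln(‖e_7‖/‖e_6‖) / ln(‖e_6‖/‖e_5‖) = ln(2.3793e-9/1.1098e-3)/ln(1.1098e-3/8.6072e-2) = ln(2.1439e-06)/ln(0.0128939) ≈ 3.0000.
Then ‖e_8‖ ≈ ‖e_7‖·(‖e_7‖/‖e_6‖)^p = 2.3793e-9·(2.1439e-06)^3.0000 = 2.3793e-9·9.85402e-18 ≈ 2.345e-26.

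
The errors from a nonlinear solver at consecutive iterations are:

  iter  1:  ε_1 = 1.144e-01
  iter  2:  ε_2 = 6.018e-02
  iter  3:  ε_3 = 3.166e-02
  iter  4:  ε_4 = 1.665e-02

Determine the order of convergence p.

Consecutive ratios: ε_4/ε_3 = 1.665e-02/3.166e-02 = 0.5259, ε_3/ε_2 = 3.166e-02/6.018e-02 = 0.526088.
p ≈ ln(0.5259)/ln(0.526088) = -0.6426/-0.6423 ≈ 1.00.
So the convergence is linear (order 1).

1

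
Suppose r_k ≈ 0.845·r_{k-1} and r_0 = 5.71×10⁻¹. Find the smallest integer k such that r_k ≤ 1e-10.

134

After k steps, r_k ≈ 5.71×10⁻¹·0.845^k.
Need 0.845^k ≤ 1e-10/5.71×10⁻¹ = 1.75131e-10.
k ≥ ln(1.75131e-10)/ln(0.845) = -22.4655/-0.16842 = 133.390.
Smallest integer k = 134.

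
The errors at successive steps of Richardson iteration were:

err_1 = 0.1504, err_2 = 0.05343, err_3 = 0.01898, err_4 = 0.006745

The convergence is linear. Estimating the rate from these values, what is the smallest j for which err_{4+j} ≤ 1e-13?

25

Rate ρ ≈ err_4/err_3 = 0.006745/0.01898 = 0.3554.
After j more steps, err_{4+j} ≈ 0.006745·ρ^j; need ρ^j ≤ 1e-13/0.006745 = 1.48258e-11.
j ≥ ln(1.48258e-11)/ln(0.3554) = -24.9347/-1.03451 = 24.103.
So 25 more iterations are needed.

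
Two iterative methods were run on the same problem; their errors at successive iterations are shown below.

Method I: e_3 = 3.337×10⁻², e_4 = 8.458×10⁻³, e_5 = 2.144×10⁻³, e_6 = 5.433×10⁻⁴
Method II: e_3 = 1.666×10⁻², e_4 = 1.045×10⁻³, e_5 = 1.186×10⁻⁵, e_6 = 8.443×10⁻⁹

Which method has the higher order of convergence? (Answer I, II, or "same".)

II

Method I: p ≈ ln(5.433×10⁻⁴/2.144×10⁻³)/ln(2.144×10⁻³/8.458×10⁻³) ≈ 1.00.
Method II: p ≈ ln(8.443×10⁻⁹/1.186×10⁻⁵)/ln(1.186×10⁻⁵/1.045×10⁻³) ≈ 1.62.
Method II has the higher order (≈1.6 vs ≈1.0).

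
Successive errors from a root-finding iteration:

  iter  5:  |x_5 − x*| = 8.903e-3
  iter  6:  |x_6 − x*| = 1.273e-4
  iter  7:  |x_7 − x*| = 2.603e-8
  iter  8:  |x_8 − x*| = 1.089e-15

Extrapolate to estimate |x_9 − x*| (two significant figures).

1.9e-30

First estimate the order: p ≈ ln(|x_8 − x*|/|x_7 − x*|) / ln(|x_7 − x*|/|x_6 − x*|) = ln(1.089e-15/2.603e-8)/ln(2.603e-8/1.273e-4) = ln(4.18363e-08)/ln(0.000204478) ≈ 1.9999.
Then |x_9 − x*| ≈ |x_8 − x*|·(|x_8 − x*|/|x_7 − x*|)^p = 1.089e-15·(4.18363e-08)^1.9999 = 1.089e-15·1.75325e-15 ≈ 1.909e-30.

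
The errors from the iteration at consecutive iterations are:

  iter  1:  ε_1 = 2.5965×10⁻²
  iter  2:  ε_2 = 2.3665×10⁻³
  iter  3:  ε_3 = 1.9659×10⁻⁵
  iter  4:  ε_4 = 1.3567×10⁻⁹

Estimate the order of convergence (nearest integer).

2

Consecutive ratios: ε_4/ε_3 = 1.3567×10⁻⁹/1.9659×10⁻⁵ = 6.90116e-05, ε_3/ε_2 = 1.9659×10⁻⁵/2.3665×10⁻³ = 0.0083072.
p ≈ ln(6.90116e-05)/ln(0.0083072) = -9.5812/-4.7906 ≈ 2.00.
So the convergence is quadratic (order 2).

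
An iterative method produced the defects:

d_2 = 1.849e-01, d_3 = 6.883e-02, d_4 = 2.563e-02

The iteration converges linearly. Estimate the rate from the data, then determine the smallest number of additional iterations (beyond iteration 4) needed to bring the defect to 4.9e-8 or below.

Rate ρ ≈ d_4/d_3 = 2.563e-02/6.883e-02 = 0.3724.
After j more steps, d_{4+j} ≈ 2.563e-02·ρ^j; need ρ^j ≤ 4.9e-8/2.563e-02 = 1.91182e-06.
j ≥ ln(1.91182e-06)/ln(0.3724) = -13.1675/-0.98779 = 13.330.
So 14 more iterations are needed.

14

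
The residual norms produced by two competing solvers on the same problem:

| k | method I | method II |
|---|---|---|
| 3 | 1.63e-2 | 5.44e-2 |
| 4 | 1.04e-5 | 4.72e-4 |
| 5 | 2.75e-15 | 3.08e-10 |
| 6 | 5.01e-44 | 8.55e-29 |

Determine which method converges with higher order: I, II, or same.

Method I: p ≈ ln(5.01e-44/2.75e-15)/ln(2.75e-15/1.04e-5) ≈ 3.00.
Method II: p ≈ ln(8.55e-29/3.08e-10)/ln(3.08e-10/4.72e-4) ≈ 3.00.
Both orders ≈ 3.0 — effectively the same.

same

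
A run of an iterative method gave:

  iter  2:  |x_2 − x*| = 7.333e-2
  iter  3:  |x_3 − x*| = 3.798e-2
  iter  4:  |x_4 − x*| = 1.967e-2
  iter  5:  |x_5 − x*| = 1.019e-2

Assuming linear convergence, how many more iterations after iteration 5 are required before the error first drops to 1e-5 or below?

11

Rate ρ ≈ |x_5 − x*|/|x_4 − x*| = 1.019e-2/1.967e-2 = 0.5180.
After j more steps, |x_{5+j} − x*| ≈ 1.019e-2·ρ^j; need ρ^j ≤ 1e-5/1.019e-2 = 0.000981354.
j ≥ ln(0.000981354)/ln(0.5180) = -6.9266/-0.65778 = 10.530.
So 11 more iterations are needed.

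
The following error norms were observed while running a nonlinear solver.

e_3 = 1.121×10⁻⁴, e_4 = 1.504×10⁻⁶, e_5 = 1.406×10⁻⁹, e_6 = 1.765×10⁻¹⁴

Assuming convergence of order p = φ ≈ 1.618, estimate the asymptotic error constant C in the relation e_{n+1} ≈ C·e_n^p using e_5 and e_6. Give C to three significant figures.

C ≈ e_6 / e_5^1.618
  = 1.765×10⁻¹⁴ / (1.406×10⁻⁹)^1.618
  = 1.765×10⁻¹⁴ / 4.75817e-15 ≈ 3.7094

3.71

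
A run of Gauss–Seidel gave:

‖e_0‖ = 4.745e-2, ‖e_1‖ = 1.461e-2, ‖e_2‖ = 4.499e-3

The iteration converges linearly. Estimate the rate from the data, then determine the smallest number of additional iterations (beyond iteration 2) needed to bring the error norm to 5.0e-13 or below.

20

Rate ρ ≈ ‖e_2‖/‖e_1‖ = 4.499e-3/1.461e-2 = 0.3079.
After j more steps, ‖e_{2+j}‖ ≈ 4.499e-3·ρ^j; need ρ^j ≤ 5.0e-13/4.499e-3 = 1.11136e-10.
j ≥ ln(1.11136e-10)/ln(0.3079) = -22.9203/-1.17798 = 19.457.
So 20 more iterations are needed.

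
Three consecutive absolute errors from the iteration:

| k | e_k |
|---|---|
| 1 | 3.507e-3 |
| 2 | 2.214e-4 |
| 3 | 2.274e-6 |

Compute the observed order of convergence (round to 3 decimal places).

p ≈ ln(e_3/e_2) / ln(e_2/e_1)
  = ln(2.274e-6/2.214e-4) / ln(2.214e-4/3.507e-3)
  = ln(0.010271) / ln(0.0631309)
  = -4.578431 / -2.762545 ≈ 1.657324

1.657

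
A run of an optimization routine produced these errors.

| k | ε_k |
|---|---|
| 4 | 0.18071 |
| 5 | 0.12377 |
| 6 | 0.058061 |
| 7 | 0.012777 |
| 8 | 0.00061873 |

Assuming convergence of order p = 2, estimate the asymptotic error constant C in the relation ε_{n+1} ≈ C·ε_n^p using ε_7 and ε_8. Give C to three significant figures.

C ≈ ε_8 / ε_7^2
  = 0.00061873 / (0.012777)^2
  = 0.00061873 / 0.000163252 ≈ 3.79

3.79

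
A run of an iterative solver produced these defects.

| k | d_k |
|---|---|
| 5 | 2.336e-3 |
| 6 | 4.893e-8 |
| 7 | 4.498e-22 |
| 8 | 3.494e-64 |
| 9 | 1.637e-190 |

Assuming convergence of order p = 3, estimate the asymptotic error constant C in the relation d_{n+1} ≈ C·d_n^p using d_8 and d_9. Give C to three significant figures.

3.84

C ≈ d_9 / d_8^3
  = 1.637e-190 / (3.494e-64)^3
  = 1.637e-190 / 4.26549e-191 ≈ 3.8378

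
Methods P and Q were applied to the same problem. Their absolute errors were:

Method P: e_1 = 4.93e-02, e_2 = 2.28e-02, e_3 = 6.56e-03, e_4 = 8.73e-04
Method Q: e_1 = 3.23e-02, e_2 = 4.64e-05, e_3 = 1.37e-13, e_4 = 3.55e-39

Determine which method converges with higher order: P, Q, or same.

Method P: p ≈ ln(8.73e-04/6.56e-03)/ln(6.56e-03/2.28e-02) ≈ 1.62.
Method Q: p ≈ ln(3.55e-39/1.37e-13)/ln(1.37e-13/4.64e-05) ≈ 3.00.
Method Q has the higher order (≈3.0 vs ≈1.6).

Q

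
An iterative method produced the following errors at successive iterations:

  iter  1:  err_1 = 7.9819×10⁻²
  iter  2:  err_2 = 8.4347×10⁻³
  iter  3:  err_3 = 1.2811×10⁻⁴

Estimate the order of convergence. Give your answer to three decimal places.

p ≈ ln(err_3/err_2) / ln(err_2/err_1)
  = ln(1.2811×10⁻⁴/8.4347×10⁻³) / ln(8.4347×10⁻³/7.9819×10⁻²)
  = ln(0.0151884) / ln(0.105673)
  = -4.187223 / -2.247406 ≈ 1.863136

1.863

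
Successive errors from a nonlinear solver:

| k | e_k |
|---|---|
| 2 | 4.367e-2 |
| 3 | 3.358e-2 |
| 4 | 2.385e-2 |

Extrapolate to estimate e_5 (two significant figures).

First estimate the order: p ≈ ln(e_4/e_3) / ln(e_3/e_2) = ln(2.385e-2/3.358e-2)/ln(3.358e-2/4.367e-2) = ln(0.710244)/ln(0.768949) ≈ 1.3023.
Then e_5 ≈ e_4·(e_4/e_3)^p = 2.385e-2·(0.710244)^1.3023 = 2.385e-2·0.640454 ≈ 0.01527.

1.5e-2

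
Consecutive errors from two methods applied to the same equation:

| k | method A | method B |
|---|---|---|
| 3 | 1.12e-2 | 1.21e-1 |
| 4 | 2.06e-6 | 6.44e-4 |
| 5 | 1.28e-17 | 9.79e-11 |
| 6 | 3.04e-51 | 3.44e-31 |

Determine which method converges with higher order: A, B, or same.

same

Method A: p ≈ ln(3.04e-51/1.28e-17)/ln(1.28e-17/2.06e-6) ≈ 3.00.
Method B: p ≈ ln(3.44e-31/9.79e-11)/ln(9.79e-11/6.44e-4) ≈ 3.00.
Both orders ≈ 3.0 — effectively the same.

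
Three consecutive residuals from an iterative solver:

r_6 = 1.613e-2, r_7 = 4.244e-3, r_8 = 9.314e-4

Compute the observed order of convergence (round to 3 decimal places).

p ≈ ln(r_8/r_7) / ln(r_7/r_6)
  = ln(9.314e-4/4.244e-3) / ln(4.244e-3/1.613e-2)
  = ln(0.219463) / ln(0.263112)
  = -1.516572 / -1.335175 ≈ 1.135860

1.136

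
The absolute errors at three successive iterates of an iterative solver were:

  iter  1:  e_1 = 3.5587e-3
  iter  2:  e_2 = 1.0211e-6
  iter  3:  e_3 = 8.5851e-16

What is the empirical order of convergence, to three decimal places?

p ≈ ln(e_3/e_2) / ln(e_2/e_1)
  = ln(8.5851e-16/1.0211e-6) / ln(1.0211e-6/3.5587e-3)
  = ln(8.4077e-10) / ln(0.000286931)
  = -20.896703 / -8.156269 ≈ 2.562042

2.562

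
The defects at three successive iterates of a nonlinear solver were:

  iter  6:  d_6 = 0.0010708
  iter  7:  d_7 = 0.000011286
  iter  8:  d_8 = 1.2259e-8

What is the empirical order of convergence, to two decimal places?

1.50

p ≈ ln(d_8/d_7) / ln(d_7/d_6)
  = ln(1.2259e-8/0.000011286) / ln(0.000011286/0.0010708)
  = ln(0.00108621) / ln(0.0105398)
  = -6.82506 / -4.55260 ≈ 1.49916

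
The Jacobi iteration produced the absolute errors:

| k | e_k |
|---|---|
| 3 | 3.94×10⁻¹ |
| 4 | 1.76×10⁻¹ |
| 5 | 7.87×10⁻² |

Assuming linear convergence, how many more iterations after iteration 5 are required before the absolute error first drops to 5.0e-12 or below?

30

Rate ρ ≈ e_5/e_4 = 7.87×10⁻²/1.76×10⁻¹ = 0.4472.
After j more steps, e_{5+j} ≈ 7.87×10⁻²·ρ^j; need ρ^j ≤ 5.0e-12/7.87×10⁻² = 6.35324e-11.
j ≥ ln(6.35324e-11)/ln(0.4472) = -23.4795/-0.80475 = 29.176.
So 30 more iterations are needed.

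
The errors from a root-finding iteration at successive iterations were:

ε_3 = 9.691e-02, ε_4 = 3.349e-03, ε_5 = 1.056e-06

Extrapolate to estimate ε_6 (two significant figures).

4.3e-15

First estimate the order: p ≈ ln(ε_5/ε_4) / ln(ε_4/ε_3) = ln(1.056e-06/3.349e-03)/ln(3.349e-03/9.691e-02) = ln(0.000315318)/ln(0.0345578) ≈ 2.3957.
Then ε_6 ≈ ε_5·(ε_5/ε_4)^p = 1.056e-06·(0.000315318)^2.3957 = 1.056e-06·4.0931e-09 ≈ 4.322e-15.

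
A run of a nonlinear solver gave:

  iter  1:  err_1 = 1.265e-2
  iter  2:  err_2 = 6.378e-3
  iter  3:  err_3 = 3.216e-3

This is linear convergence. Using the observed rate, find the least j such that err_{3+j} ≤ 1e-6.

12

Rate ρ ≈ err_3/err_2 = 3.216e-3/6.378e-3 = 0.5042.
After j more steps, err_{3+j} ≈ 3.216e-3·ρ^j; need ρ^j ≤ 1e-6/3.216e-3 = 0.000310945.
j ≥ ln(0.000310945)/ln(0.5042) = -8.0759/-0.68478 = 11.793.
So 12 more iterations are needed.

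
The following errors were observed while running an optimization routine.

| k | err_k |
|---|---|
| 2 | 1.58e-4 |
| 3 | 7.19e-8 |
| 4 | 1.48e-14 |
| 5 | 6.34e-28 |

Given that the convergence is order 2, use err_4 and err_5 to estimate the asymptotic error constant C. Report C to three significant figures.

2.89

C ≈ err_5 / err_4^2
  = 6.34e-28 / (1.48e-14)^2
  = 6.34e-28 / 2.1904e-28 ≈ 2.8944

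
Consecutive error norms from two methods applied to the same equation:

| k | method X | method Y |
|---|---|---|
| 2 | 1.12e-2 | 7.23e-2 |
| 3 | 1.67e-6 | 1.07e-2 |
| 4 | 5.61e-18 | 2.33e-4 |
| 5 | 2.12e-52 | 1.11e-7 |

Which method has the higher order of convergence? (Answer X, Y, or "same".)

X

Method X: p ≈ ln(2.12e-52/5.61e-18)/ln(5.61e-18/1.67e-6) ≈ 3.00.
Method Y: p ≈ ln(1.11e-7/2.33e-4)/ln(2.33e-4/1.07e-2) ≈ 2.00.
Method X has the higher order (≈3.0 vs ≈2.0).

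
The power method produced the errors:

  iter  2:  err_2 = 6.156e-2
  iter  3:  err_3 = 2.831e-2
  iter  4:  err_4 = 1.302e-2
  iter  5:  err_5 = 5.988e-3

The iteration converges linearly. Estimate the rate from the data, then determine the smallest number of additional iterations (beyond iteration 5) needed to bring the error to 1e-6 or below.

Rate ρ ≈ err_5/err_4 = 5.988e-3/1.302e-2 = 0.4599.
After j more steps, err_{5+j} ≈ 5.988e-3·ρ^j; need ρ^j ≤ 1e-6/5.988e-3 = 0.000167001.
j ≥ ln(0.000167001)/ln(0.4599) = -8.6975/-0.77675 = 11.197.
So 12 more iterations are needed.

12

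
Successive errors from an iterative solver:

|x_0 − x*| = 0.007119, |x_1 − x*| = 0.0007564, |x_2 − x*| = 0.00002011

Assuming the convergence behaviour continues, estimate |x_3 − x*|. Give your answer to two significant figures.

First estimate the order: p ≈ ln(|x_2 − x*|/|x_1 − x*|) / ln(|x_1 − x*|/|x_0 − x*|) = ln(0.00002011/0.0007564)/ln(0.0007564/0.007119) = ln(0.0265865)/ln(0.106251) ≈ 1.6179.
Then |x_3 − x*| ≈ |x_2 − x*|·(|x_2 − x*|/|x_1 − x*|)^p = 0.00002011·(0.0265865)^1.6179 = 0.00002011·0.00282657 ≈ 5.684e-08.

5.7e-8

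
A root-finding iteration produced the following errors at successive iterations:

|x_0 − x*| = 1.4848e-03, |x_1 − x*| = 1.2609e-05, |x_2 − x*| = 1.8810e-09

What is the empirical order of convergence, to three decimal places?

p ≈ ln(|x_2 − x*|/|x_1 − x*|) / ln(|x_1 − x*|/|x_0 − x*|)
  = ln(1.8810e-09/1.2609e-05) / ln(1.2609e-05/1.4848e-03)
  = ln(0.000149179) / ln(0.00849205)
  = -8.810364 / -4.768625 ≈ 1.847569

1.848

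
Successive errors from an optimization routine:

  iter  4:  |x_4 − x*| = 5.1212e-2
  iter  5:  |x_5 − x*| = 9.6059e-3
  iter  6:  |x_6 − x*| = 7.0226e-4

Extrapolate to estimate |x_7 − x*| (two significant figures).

1.2e-5

First estimate the order: p ≈ ln(|x_6 − x*|/|x_5 − x*|) / ln(|x_5 − x*|/|x_4 − x*|) = ln(7.0226e-4/9.6059e-3)/ln(9.6059e-3/5.1212e-2) = ln(0.0731072)/ln(0.187571) ≈ 1.5630.
Then |x_7 − x*| ≈ |x_6 − x*|·(|x_6 − x*|/|x_5 − x*|)^p = 7.0226e-4·(0.0731072)^1.5630 = 7.0226e-4·0.0167637 ≈ 1.177e-05.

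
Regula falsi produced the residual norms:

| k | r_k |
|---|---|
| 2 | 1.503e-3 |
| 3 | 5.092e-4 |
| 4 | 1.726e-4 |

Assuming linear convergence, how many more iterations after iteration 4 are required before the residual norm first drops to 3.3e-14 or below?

21

Rate ρ ≈ r_4/r_3 = 1.726e-4/5.092e-4 = 0.3390.
After j more steps, r_{4+j} ≈ 1.726e-4·ρ^j; need ρ^j ≤ 3.3e-14/1.726e-4 = 1.91194e-10.
j ≥ ln(1.91194e-10)/ln(0.3390) = -22.3777/-1.08176 = 20.686.
So 21 more iterations are needed.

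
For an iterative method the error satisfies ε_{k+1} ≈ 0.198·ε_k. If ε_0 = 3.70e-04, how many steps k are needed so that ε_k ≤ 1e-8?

After k steps, ε_k ≈ 3.70e-04·0.198^k.
Need 0.198^k ≤ 1e-8/3.70e-04 = 2.7027e-05.
k ≥ ln(2.7027e-05)/ln(0.198) = -10.5187/-1.61949 = 6.495.
Smallest integer k = 7.

7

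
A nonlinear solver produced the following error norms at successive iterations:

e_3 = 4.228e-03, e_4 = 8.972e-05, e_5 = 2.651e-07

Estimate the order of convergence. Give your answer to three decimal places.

1.512

p ≈ ln(e_5/e_4) / ln(e_4/e_3)
  = ln(2.651e-07/8.972e-05) / ln(8.972e-05/4.228e-03)
  = ln(0.00295475) / ln(0.0212204)
  = -5.824341 / -3.852792 ≈ 1.511720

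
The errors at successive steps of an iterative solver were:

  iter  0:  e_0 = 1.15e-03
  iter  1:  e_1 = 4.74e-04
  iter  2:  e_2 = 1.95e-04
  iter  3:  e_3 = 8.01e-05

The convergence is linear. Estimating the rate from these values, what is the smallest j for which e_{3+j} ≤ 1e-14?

Rate ρ ≈ e_3/e_2 = 8.01e-05/1.95e-04 = 0.4108.
After j more steps, e_{3+j} ≈ 8.01e-05·ρ^j; need ρ^j ≤ 1e-14/8.01e-05 = 1.24844e-10.
j ≥ ln(1.24844e-10)/ln(0.4108) = -22.8040/-0.88965 = 25.633.
So 26 more iterations are needed.

26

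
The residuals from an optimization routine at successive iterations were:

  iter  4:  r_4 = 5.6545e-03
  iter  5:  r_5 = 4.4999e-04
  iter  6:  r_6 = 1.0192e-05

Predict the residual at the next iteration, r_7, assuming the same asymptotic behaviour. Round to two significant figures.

3.5e-8

First estimate the order: p ≈ ln(r_6/r_5) / ln(r_5/r_4) = ln(1.0192e-05/4.4999e-04)/ln(4.4999e-04/5.6545e-03) = ln(0.0226494)/ln(0.0795809) ≈ 1.4965.
Then r_7 ≈ r_6·(r_6/r_5)^p = 1.0192e-05·(0.0226494)^1.4965 = 1.0192e-05·0.00345416 ≈ 3.52e-08.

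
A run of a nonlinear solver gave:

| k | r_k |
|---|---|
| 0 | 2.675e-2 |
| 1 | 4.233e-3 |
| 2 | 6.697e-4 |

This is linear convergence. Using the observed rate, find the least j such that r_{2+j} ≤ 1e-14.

Rate ρ ≈ r_2/r_1 = 6.697e-4/4.233e-3 = 0.1582.
After j more steps, r_{2+j} ≈ 6.697e-4·ρ^j; need ρ^j ≤ 1e-14/6.697e-4 = 1.49321e-11.
j ≥ ln(1.49321e-11)/ln(0.1582) = -24.9275/-1.84390 = 13.519.
So 14 more iterations are needed.

14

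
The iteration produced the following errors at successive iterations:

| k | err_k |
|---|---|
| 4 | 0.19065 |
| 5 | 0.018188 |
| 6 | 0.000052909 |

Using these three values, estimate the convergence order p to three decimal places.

2.485

p ≈ ln(err_6/err_5) / ln(err_5/err_4)
  = ln(0.000052909/0.018188) / ln(0.018188/0.19065)
  = ln(0.00290901) / ln(0.0953999)
  = -5.839942 / -2.349678 ≈ 2.485422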